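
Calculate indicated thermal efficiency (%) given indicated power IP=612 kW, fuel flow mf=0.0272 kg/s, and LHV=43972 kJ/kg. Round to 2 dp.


eta_ith = (IP / (mf * LHV)) * 100
Denominator = 0.0272 * 43972 = 1196.0384 kW
eta_ith = (612 / 1196.0384) * 100 = 51.17%


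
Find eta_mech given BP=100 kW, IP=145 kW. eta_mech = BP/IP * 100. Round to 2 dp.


eta_mech = (BP / IP) * 100
Ratio = 100 / 145 = 0.6897
eta_mech = 0.6897 * 100 = 68.97%


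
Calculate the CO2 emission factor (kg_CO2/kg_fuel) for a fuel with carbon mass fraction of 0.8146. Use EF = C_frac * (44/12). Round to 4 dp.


EF = C_frac * (M_CO2 / M_C)
EF = 0.8146 * (44/12)
EF = 0.8146 * 3.666667 = 2.9869 kg_CO2/kg_fuel


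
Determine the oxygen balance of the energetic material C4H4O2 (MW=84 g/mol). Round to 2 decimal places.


OB = -1600 * (2C + H/2 - O) / MW
Inner = 2*4 + 4/2 - 2 = 8.00
OB = -1600 * 8.00 / 84 = -152.38%


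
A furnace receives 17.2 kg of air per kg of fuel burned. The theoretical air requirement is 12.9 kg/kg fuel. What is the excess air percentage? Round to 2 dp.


Excess air = actual - stoichiometric = 17.2 - 12.9 = 4.30 kg/kg fuel
Excess air % = (excess / stoich) * 100 = (4.30 / 12.9) * 100 = 33.33%


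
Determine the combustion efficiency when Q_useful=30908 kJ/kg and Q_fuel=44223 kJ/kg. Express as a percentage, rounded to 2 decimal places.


Efficiency = (Q_useful / Q_fuel) * 100
Efficiency = (30908 / 44223) * 100
Efficiency = 0.6989 * 100 = 69.89%


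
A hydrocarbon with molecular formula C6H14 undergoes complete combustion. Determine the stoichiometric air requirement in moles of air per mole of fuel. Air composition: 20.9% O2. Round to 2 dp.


Balanced combustion: C6H14 + 9.5 O2 -> 6 CO2 + 7 H2O
O2 needed = C + H/4 = 6 + 14/4 = 9.50 moles
Air moles = O2 / 0.209 = 9.50 / 0.209 = 45.45 moles air


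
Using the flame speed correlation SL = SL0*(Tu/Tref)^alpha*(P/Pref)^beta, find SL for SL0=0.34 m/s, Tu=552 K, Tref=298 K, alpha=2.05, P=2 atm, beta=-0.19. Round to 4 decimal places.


SL = SL0 * (Tu/Tref)^alpha * (P/Pref)^beta
T ratio = 552/298 = 1.85234899
(T ratio)^alpha = 1.85234899^2.05 = 3.538602
(P/Pref)^beta = 2^(-0.19) = 0.876606
SL = 0.34 * 3.538602 * 0.876606 = 1.0547 m/s


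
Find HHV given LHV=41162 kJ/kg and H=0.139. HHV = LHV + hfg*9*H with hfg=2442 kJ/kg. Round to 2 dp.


HHV = LHV + hfg * 9 * H
Water addition = 2442 * 9 * 0.139 = 3054.942 kJ/kg
HHV = 41162 + 3054.942 = 44216.94 kJ/kg


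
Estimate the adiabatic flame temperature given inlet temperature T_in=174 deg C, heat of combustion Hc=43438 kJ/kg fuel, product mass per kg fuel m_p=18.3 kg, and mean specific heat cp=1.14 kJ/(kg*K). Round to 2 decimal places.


T_ad = T_in + Hc / (m_p * cp)
Denominator = 18.3 * 1.14 = 20.8620
Temperature rise = 43438 / 20.8620 = 2082.16 K
T_ad = 174 + 2082.16 = 2256.16 deg C


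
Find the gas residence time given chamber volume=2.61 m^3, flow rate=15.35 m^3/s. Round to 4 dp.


tau = V / Q_flow
tau = 2.61 / 15.35 = 0.1700 s


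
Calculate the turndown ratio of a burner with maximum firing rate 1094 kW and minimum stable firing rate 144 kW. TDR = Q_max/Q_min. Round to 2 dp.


TDR = Q_max / Q_min
TDR = 1094 / 144 = 7.60


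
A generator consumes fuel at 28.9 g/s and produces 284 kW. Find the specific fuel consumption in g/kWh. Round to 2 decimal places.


SFC = (mf / BP) * 3600
Rate = 28.9 / 284 = 0.101761 g/(s*kW)
SFC = 0.101761 * 3600 = 366.34 g/kWh


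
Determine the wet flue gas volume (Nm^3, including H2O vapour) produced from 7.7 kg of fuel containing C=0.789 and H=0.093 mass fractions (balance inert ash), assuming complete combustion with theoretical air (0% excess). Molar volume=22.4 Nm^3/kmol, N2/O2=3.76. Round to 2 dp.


Per kg fuel: CO2 = (C/12 kmol)*22.4 = (0.789/12)*22.4 = 1.47280 Nm^3
Per kg fuel: H2O = (H/2 kmol)*22.4 = (0.093/2)*22.4 = 1.04160 Nm^3
O2 needed per kg fuel = C/12 + H/4 = 0.789/12 + 0.093/4 = 0.08900000 kmol
Per kg fuel: N2 = O2*3.76*22.4 = 0.08900000*3.76*22.4 = 7.49594 Nm^3
Total per kg = 1.47280 + 1.04160 + 7.49594 = 10.01034 Nm^3
Total = 10.01034 * 7.7 = 77.08 Nm^3


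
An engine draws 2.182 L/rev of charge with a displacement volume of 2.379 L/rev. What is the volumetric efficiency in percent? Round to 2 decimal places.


eta_v = (V_actual / V_disp) * 100
Ratio = 2.182 / 2.379 = 0.9172
eta_v = 0.9172 * 100 = 91.72%


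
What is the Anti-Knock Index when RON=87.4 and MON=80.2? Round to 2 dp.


AKI = (RON + MON) / 2
AKI = (87.4 + 80.2) / 2
AKI = 167.6 / 2 = 83.80


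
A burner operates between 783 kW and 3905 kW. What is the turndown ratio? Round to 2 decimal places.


TDR = Q_max / Q_min
TDR = 3905 / 783 = 4.99


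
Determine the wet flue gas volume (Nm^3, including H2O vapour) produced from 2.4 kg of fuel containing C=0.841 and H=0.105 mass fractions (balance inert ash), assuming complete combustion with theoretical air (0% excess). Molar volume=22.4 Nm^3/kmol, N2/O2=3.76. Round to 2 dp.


Per kg fuel: CO2 = (C/12 kmol)*22.4 = (0.841/12)*22.4 = 1.56987 Nm^3
Per kg fuel: H2O = (H/2 kmol)*22.4 = (0.105/2)*22.4 = 1.17600 Nm^3
O2 needed per kg fuel = C/12 + H/4 = 0.841/12 + 0.105/4 = 0.09633333 kmol
Per kg fuel: N2 = O2*3.76*22.4 = 0.09633333*3.76*22.4 = 8.11358 Nm^3
Total per kg = 1.56987 + 1.17600 + 8.11358 = 10.85945 Nm^3
Total = 10.85945 * 2.4 = 26.06 Nm^3


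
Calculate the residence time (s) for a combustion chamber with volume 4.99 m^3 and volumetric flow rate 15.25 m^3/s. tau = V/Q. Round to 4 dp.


tau = V / Q_flow
tau = 4.99 / 15.25 = 0.3272 s


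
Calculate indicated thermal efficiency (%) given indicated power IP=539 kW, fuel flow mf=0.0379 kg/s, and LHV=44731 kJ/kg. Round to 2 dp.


eta_ith = (IP / (mf * LHV)) * 100
Denominator = 0.0379 * 44731 = 1695.3049 kW
eta_ith = (539 / 1695.3049) * 100 = 31.79%


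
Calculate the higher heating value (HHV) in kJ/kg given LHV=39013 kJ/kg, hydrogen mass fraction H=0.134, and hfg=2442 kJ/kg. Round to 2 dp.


HHV = LHV + hfg * 9 * H
Water addition = 2442 * 9 * 0.134 = 2945.052 kJ/kg
HHV = 39013 + 2945.052 = 41958.05 kJ/kg


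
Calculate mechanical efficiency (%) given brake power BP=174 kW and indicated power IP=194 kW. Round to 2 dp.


eta_mech = (BP / IP) * 100
Ratio = 174 / 194 = 0.8969
eta_mech = 0.8969 * 100 = 89.69%


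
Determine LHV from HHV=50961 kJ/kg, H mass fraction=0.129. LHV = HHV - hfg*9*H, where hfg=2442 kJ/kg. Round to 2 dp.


LHV = HHV - hfg * 9 * H
Water correction = 2442 * 9 * 0.129 = 2835.162 kJ/kg
LHV = 50961 - 2835.162 = 48125.84 kJ/kg


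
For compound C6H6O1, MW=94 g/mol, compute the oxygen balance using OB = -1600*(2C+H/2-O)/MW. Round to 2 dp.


OB = -1600 * (2C + H/2 - O) / MW
Inner = 2*6 + 6/2 - 1 = 14.00
OB = -1600 * 14.00 / 94 = -238.30%


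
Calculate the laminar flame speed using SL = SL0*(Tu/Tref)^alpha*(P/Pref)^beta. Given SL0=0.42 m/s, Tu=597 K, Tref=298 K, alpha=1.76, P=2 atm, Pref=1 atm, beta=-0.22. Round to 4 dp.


SL = SL0 * (Tu/Tref)^alpha * (P/Pref)^beta
T ratio = 597/298 = 2.00335570
(T ratio)^alpha = 2.00335570^1.76 = 3.396989
(P/Pref)^beta = 2^(-0.22) = 0.858565
SL = 0.42 * 3.396989 * 0.858565 = 1.2249 m/s


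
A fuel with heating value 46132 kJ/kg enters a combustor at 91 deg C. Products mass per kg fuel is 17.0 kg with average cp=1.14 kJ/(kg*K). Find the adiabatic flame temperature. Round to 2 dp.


T_ad = T_in + Hc / (m_p * cp)
Denominator = 17.0 * 1.14 = 19.3800
Temperature rise = 46132 / 19.3800 = 2380.39 K
T_ad = 91 + 2380.39 = 2471.39 deg C


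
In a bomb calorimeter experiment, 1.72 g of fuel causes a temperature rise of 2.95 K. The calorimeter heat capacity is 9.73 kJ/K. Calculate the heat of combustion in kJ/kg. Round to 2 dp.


Hc = C_cal * delta_T / m_fuel
Q_released = 9.73 * 2.95 = 28.7035 kJ
m_fuel = 1.72 g = 1.72/1000 kg = 0.001720 kg
Hc = 28.7035 / 0.001720 = 16688.08 kJ/kg


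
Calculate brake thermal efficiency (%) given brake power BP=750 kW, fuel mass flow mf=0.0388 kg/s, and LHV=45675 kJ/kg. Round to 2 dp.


eta_BTE = (BP / (mf * LHV)) * 100
Denominator = 0.0388 * 45675 = 1772.1900 kW
eta_BTE = (750 / 1772.1900) * 100 = 42.32%


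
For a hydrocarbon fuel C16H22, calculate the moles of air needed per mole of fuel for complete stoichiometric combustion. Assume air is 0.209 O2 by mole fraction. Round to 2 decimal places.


Balanced combustion: C16H22 + 21.5 O2 -> 16 CO2 + 11 H2O
O2 needed = C + H/4 = 16 + 22/4 = 21.50 moles
Air moles = O2 / 0.209 = 21.50 / 0.209 = 102.87 moles air


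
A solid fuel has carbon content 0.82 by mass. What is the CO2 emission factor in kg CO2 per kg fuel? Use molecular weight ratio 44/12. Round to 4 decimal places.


EF = C_frac * (M_CO2 / M_C)
EF = 0.82 * (44/12)
EF = 0.82 * 3.666667 = 3.0067 kg_CO2/kg_fuel


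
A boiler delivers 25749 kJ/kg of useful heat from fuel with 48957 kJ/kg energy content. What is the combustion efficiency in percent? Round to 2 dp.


Efficiency = (Q_useful / Q_fuel) * 100
Efficiency = (25749 / 48957) * 100
Efficiency = 0.5260 * 100 = 52.60%


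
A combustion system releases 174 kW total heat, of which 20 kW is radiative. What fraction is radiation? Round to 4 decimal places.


f_rad = Q_rad / Q_total
f_rad = 20 / 174 = 0.1149


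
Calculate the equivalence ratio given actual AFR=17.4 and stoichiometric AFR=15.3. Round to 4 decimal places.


phi = AFR_stoich / AFR_actual
phi = 15.3 / 17.4 = 0.8793


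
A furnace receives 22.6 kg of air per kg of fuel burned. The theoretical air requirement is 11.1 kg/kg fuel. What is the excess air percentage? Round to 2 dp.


Excess air = actual - stoichiometric = 22.6 - 11.1 = 11.50 kg/kg fuel
Excess air % = (excess / stoich) * 100 = (11.50 / 11.1) * 100 = 103.60%


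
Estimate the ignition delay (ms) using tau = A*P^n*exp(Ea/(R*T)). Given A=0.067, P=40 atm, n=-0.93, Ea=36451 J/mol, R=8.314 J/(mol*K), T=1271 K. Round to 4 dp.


tau = A * P^n * exp(Ea/(R*T))
P^n = 40^(-0.93) = 0.03236564
Ea/(R*T) = 36451/(8.314*1271) = 3.449482
exp(Ea/(R*T)) = 31.484078
tau = 0.067 * 0.03236564 * 31.484078 = 0.0683 ms


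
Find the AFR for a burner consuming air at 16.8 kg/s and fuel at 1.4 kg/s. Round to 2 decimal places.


AFR = m_air / m_fuel
AFR = 16.8 / 1.4 = 12.00


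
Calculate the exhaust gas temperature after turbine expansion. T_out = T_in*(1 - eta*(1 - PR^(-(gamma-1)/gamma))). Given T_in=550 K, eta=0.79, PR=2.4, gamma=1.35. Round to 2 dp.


T_out = T_in * (1 - eta * (1 - PR^(-(gamma-1)/gamma)))
Exponent = -(1.35-1)/1.35 = -0.25925926
PR^exp = 2.4^(-0.25925926) = 0.79694200
Factor = 1 - 0.79*(1 - 0.79694200) = 0.83958418
T_out = 550 * 0.83958418 = 461.77 K


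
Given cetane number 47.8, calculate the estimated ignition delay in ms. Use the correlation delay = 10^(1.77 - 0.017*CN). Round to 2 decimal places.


delay = 10^(1.77 - 0.017*CN)
Exponent = 1.77 - 0.017*47.8 = 0.9574
delay = 10^0.9574 = 9.07 ms


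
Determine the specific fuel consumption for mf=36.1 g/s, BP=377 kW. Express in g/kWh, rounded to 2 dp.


SFC = (mf / BP) * 3600
Rate = 36.1 / 377 = 0.095756 g/(s*kW)
SFC = 0.095756 * 3600 = 344.72 g/kWh


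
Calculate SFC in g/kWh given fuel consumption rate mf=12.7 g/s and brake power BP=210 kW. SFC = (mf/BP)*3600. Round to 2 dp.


SFC = (mf / BP) * 3600
Rate = 12.7 / 210 = 0.060476 g/(s*kW)
SFC = 0.060476 * 3600 = 217.71 g/kWh


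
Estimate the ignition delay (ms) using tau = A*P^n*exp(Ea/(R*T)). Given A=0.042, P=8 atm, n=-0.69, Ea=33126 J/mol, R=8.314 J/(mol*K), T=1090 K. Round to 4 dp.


tau = A * P^n * exp(Ea/(R*T))
P^n = 8^(-0.69) = 0.23815950
Ea/(R*T) = 33126/(8.314*1090) = 3.655380
exp(Ea/(R*T)) = 38.682201
tau = 0.042 * 0.23815950 * 38.682201 = 0.3869 ms


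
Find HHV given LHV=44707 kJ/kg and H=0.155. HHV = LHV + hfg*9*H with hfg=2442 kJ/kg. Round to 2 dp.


HHV = LHV + hfg * 9 * H
Water addition = 2442 * 9 * 0.155 = 3406.590 kJ/kg
HHV = 44707 + 3406.590 = 48113.59 kJ/kg


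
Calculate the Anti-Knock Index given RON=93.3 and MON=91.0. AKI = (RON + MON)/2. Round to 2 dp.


AKI = (RON + MON) / 2
AKI = (93.3 + 91.0) / 2
AKI = 184.3 / 2 = 92.15


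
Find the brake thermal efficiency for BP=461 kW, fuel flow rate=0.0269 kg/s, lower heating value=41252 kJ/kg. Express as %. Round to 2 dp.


eta_BTE = (BP / (mf * LHV)) * 100
Denominator = 0.0269 * 41252 = 1109.6788 kW
eta_BTE = (461 / 1109.6788) * 100 = 41.54%


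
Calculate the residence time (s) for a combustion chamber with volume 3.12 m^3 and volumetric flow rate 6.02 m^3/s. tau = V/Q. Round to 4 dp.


tau = V / Q_flow
tau = 3.12 / 6.02 = 0.5183 s


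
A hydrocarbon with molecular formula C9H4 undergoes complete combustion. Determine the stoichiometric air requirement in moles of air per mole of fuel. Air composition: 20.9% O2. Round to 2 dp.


Balanced combustion: C9H4 + 10 O2 -> 9 CO2 + 2 H2O
O2 needed = C + H/4 = 9 + 4/4 = 10.00 moles
Air moles = O2 / 0.209 = 10.00 / 0.209 = 47.85 moles air


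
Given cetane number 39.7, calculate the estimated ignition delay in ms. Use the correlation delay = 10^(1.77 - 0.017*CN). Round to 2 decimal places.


delay = 10^(1.77 - 0.017*CN)
Exponent = 1.77 - 0.017*39.7 = 1.0951
delay = 10^1.0951 = 12.45 ms


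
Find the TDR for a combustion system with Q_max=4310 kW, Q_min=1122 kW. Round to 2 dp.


TDR = Q_max / Q_min
TDR = 4310 / 1122 = 3.84


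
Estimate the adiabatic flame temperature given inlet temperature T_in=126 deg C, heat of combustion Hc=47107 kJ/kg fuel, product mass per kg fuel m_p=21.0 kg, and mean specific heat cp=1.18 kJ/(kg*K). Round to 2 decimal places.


T_ad = T_in + Hc / (m_p * cp)
Denominator = 21.0 * 1.18 = 24.7800
Temperature rise = 47107 / 24.7800 = 1901.01 K
T_ad = 126 + 1901.01 = 2027.01 deg C


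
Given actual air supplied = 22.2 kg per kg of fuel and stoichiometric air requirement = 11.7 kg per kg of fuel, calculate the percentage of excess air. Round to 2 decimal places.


Excess air = actual - stoichiometric = 22.2 - 11.7 = 10.50 kg/kg fuel
Excess air % = (excess / stoich) * 100 = (10.50 / 11.7) * 100 = 89.74%


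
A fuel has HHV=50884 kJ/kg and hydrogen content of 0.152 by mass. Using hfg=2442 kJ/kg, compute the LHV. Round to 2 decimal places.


LHV = HHV - hfg * 9 * H
Water correction = 2442 * 9 * 0.152 = 3340.656 kJ/kg
LHV = 50884 - 3340.656 = 47543.34 kJ/kg


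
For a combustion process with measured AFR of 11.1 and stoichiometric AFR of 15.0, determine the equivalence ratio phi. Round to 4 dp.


phi = AFR_stoich / AFR_actual
phi = 15.0 / 11.1 = 1.3514


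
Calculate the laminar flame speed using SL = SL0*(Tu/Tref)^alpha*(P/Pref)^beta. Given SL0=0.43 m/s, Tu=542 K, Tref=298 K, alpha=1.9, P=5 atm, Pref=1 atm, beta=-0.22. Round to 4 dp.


SL = SL0 * (Tu/Tref)^alpha * (P/Pref)^beta
T ratio = 542/298 = 1.81879195
(T ratio)^alpha = 1.81879195^1.9 = 3.115930
(P/Pref)^beta = 5^(-0.22) = 0.701821
SL = 0.43 * 3.115930 * 0.701821 = 0.9403 m/s


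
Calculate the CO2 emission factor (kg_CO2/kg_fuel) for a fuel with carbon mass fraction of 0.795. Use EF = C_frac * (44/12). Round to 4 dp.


EF = C_frac * (M_CO2 / M_C)
EF = 0.795 * (44/12)
EF = 0.795 * 3.666667 = 2.9150 kg_CO2/kg_fuel


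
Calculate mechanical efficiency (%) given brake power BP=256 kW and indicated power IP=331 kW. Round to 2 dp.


eta_mech = (BP / IP) * 100
Ratio = 256 / 331 = 0.7734
eta_mech = 0.7734 * 100 = 77.34%


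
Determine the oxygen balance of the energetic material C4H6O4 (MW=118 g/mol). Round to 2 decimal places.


OB = -1600 * (2C + H/2 - O) / MW
Inner = 2*4 + 6/2 - 4 = 7.00
OB = -1600 * 7.00 / 118 = -94.92%


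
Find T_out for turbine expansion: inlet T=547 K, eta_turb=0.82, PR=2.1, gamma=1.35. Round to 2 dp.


T_out = T_in * (1 - eta * (1 - PR^(-(gamma-1)/gamma)))
Exponent = -(1.35-1)/1.35 = -0.25925926
PR^exp = 2.1^(-0.25925926) = 0.82501466
Factor = 1 - 0.82*(1 - 0.82501466) = 0.85651202
T_out = 547 * 0.85651202 = 468.51 K


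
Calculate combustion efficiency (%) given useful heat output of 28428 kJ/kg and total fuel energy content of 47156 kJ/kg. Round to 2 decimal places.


Efficiency = (Q_useful / Q_fuel) * 100
Efficiency = (28428 / 47156) * 100
Efficiency = 0.6029 * 100 = 60.29%


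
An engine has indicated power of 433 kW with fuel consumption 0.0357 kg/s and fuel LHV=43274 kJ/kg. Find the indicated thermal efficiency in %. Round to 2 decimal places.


eta_ith = (IP / (mf * LHV)) * 100
Denominator = 0.0357 * 43274 = 1544.8818 kW
eta_ith = (433 / 1544.8818) * 100 = 28.03%


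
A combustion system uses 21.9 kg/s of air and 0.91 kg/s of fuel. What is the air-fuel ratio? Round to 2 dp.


AFR = m_air / m_fuel
AFR = 21.9 / 0.91 = 24.07


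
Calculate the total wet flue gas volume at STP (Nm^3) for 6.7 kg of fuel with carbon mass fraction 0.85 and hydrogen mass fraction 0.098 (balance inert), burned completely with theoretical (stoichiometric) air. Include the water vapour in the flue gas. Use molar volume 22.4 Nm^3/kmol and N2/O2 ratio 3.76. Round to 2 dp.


Per kg fuel: CO2 = (C/12 kmol)*22.4 = (0.85/12)*22.4 = 1.58667 Nm^3
Per kg fuel: H2O = (H/2 kmol)*22.4 = (0.098/2)*22.4 = 1.09760 Nm^3
O2 needed per kg fuel = C/12 + H/4 = 0.85/12 + 0.098/4 = 0.09533333 kmol
Per kg fuel: N2 = O2*3.76*22.4 = 0.09533333*3.76*22.4 = 8.02935 Nm^3
Total per kg = 1.58667 + 1.09760 + 8.02935 = 10.71362 Nm^3
Total = 10.71362 * 6.7 = 71.78 Nm^3


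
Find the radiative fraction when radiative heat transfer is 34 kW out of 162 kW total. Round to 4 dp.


f_rad = Q_rad / Q_total
f_rad = 34 / 162 = 0.2099


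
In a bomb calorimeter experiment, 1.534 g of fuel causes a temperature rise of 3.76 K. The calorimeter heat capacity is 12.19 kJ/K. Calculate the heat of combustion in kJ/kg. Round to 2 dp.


Hc = C_cal * delta_T / m_fuel
Q_released = 12.19 * 3.76 = 45.8344 kJ
m_fuel = 1.534 g = 1.534/1000 kg = 0.001534 kg
Hc = 45.8344 / 0.001534 = 29879.01 kJ/kg


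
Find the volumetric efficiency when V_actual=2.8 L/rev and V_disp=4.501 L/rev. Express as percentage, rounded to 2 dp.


eta_v = (V_actual / V_disp) * 100
Ratio = 2.8 / 4.501 = 0.6221
eta_v = 0.6221 * 100 = 62.21%


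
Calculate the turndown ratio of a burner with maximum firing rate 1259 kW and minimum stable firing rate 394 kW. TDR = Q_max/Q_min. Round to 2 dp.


TDR = Q_max / Q_min
TDR = 1259 / 394 = 3.20


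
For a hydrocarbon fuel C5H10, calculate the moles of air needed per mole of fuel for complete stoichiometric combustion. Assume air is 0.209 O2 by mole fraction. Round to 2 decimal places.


Balanced combustion: C5H10 + 7.5 O2 -> 5 CO2 + 5 H2O
O2 needed = C + H/4 = 5 + 10/4 = 7.50 moles
Air moles = O2 / 0.209 = 7.50 / 0.209 = 35.89 moles air


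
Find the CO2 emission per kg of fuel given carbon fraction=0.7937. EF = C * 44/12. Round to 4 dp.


EF = C_frac * (M_CO2 / M_C)
EF = 0.7937 * (44/12)
EF = 0.7937 * 3.666667 = 2.9102 kg_CO2/kg_fuel


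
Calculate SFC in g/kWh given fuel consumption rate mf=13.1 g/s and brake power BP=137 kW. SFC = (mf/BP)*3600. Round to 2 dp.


SFC = (mf / BP) * 3600
Rate = 13.1 / 137 = 0.095620 g/(s*kW)
SFC = 0.095620 * 3600 = 344.23 g/kWh


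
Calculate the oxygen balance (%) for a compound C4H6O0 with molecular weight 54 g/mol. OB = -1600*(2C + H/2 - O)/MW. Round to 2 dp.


OB = -1600 * (2C + H/2 - O) / MW
Inner = 2*4 + 6/2 - 0 = 11.00
OB = -1600 * 11.00 / 54 = -325.93%


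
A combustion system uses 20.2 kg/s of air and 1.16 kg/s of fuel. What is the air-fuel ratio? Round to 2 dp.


AFR = m_air / m_fuel
AFR = 20.2 / 1.16 = 17.41


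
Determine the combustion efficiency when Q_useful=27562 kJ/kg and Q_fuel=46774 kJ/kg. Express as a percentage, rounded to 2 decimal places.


Efficiency = (Q_useful / Q_fuel) * 100
Efficiency = (27562 / 46774) * 100
Efficiency = 0.5893 * 100 = 58.93%


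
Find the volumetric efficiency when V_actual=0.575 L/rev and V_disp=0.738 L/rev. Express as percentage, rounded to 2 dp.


eta_v = (V_actual / V_disp) * 100
Ratio = 0.575 / 0.738 = 0.7791
eta_v = 0.7791 * 100 = 77.91%


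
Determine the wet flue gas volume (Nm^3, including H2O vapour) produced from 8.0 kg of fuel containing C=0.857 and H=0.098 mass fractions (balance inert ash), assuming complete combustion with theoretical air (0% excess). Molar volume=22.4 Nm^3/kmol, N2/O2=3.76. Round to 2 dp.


Per kg fuel: CO2 = (C/12 kmol)*22.4 = (0.857/12)*22.4 = 1.59973 Nm^3
Per kg fuel: H2O = (H/2 kmol)*22.4 = (0.098/2)*22.4 = 1.09760 Nm^3
O2 needed per kg fuel = C/12 + H/4 = 0.857/12 + 0.098/4 = 0.09591667 kmol
Per kg fuel: N2 = O2*3.76*22.4 = 0.09591667*3.76*22.4 = 8.07849 Nm^3
Total per kg = 1.59973 + 1.09760 + 8.07849 = 10.77582 Nm^3
Total = 10.77582 * 8.0 = 86.21 Nm^3


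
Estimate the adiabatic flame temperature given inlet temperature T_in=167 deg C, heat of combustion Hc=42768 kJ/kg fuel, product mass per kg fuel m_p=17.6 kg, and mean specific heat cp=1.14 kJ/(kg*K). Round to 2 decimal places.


T_ad = T_in + Hc / (m_p * cp)
Denominator = 17.6 * 1.14 = 20.0640
Temperature rise = 42768 / 20.0640 = 2131.58 K
T_ad = 167 + 2131.58 = 2298.58 deg C


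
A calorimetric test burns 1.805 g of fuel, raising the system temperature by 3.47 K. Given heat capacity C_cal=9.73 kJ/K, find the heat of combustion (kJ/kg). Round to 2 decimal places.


Hc = C_cal * delta_T / m_fuel
Q_released = 9.73 * 3.47 = 33.7631 kJ
m_fuel = 1.805 g = 1.805/1000 kg = 0.001805 kg
Hc = 33.7631 / 0.001805 = 18705.32 kJ/kg


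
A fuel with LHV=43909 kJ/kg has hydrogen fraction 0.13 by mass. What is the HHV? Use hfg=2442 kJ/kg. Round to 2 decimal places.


HHV = LHV + hfg * 9 * H
Water addition = 2442 * 9 * 0.13 = 2857.140 kJ/kg
HHV = 43909 + 2857.140 = 46766.14 kJ/kg


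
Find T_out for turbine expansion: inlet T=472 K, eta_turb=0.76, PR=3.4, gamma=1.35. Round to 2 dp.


T_out = T_in * (1 - eta * (1 - PR^(-(gamma-1)/gamma)))
Exponent = -(1.35-1)/1.35 = -0.25925926
PR^exp = 3.4^(-0.25925926) = 0.72813041
Factor = 1 - 0.76*(1 - 0.72813041) = 0.79337911
T_out = 472 * 0.79337911 = 374.47 K


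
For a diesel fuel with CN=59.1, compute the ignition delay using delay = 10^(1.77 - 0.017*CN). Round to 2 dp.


delay = 10^(1.77 - 0.017*CN)
Exponent = 1.77 - 0.017*59.1 = 0.7653
delay = 10^0.7653 = 5.83 ms


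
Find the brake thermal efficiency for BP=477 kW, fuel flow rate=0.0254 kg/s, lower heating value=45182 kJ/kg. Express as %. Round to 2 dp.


eta_BTE = (BP / (mf * LHV)) * 100
Denominator = 0.0254 * 45182 = 1147.6228 kW
eta_BTE = (477 / 1147.6228) * 100 = 41.56%


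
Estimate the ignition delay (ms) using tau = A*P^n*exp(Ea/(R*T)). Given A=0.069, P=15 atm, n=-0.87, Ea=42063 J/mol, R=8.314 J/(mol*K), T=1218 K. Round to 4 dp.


tau = A * P^n * exp(Ea/(R*T))
P^n = 15^(-0.87) = 0.09479831
Ea/(R*T) = 42063/(8.314*1218) = 4.153775
exp(Ea/(R*T)) = 63.673896
tau = 0.069 * 0.09479831 * 63.673896 = 0.4165 ms


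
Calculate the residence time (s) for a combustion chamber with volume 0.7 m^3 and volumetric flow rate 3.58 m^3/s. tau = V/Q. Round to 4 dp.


tau = V / Q_flow
tau = 0.7 / 3.58 = 0.1955 s


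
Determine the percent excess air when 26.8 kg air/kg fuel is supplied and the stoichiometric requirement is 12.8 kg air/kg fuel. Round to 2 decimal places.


Excess air = actual - stoichiometric = 26.8 - 12.8 = 14.00 kg/kg fuel
Excess air % = (excess / stoich) * 100 = (14.00 / 12.8) * 100 = 109.38%


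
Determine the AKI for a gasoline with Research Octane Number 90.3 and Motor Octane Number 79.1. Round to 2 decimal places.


AKI = (RON + MON) / 2
AKI = (90.3 + 79.1) / 2
AKI = 169.4 / 2 = 84.70


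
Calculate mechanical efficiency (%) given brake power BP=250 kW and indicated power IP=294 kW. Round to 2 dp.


eta_mech = (BP / IP) * 100
Ratio = 250 / 294 = 0.8503
eta_mech = 0.8503 * 100 = 85.03%


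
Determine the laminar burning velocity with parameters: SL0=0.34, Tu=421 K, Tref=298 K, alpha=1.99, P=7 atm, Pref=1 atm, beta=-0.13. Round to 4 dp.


SL = SL0 * (Tu/Tref)^alpha * (P/Pref)^beta
T ratio = 421/298 = 1.41275168
(T ratio)^alpha = 1.41275168^1.99 = 1.988983
(P/Pref)^beta = 7^(-0.13) = 0.776492
SL = 0.34 * 1.988983 * 0.776492 = 0.5251 m/s


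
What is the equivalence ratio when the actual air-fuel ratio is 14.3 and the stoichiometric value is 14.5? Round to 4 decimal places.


phi = AFR_stoich / AFR_actual
phi = 14.5 / 14.3 = 1.0140


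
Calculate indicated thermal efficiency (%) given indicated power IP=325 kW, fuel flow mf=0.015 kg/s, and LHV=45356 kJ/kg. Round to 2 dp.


eta_ith = (IP / (mf * LHV)) * 100
Denominator = 0.015 * 45356 = 680.3400 kW
eta_ith = (325 / 680.3400) * 100 = 47.77%


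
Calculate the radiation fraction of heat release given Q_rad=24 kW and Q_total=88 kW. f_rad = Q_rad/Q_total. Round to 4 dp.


f_rad = Q_rad / Q_total
f_rad = 24 / 88 = 0.2727


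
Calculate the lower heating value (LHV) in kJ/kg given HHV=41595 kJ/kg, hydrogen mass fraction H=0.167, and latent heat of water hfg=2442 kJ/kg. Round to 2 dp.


LHV = HHV - hfg * 9 * H
Water correction = 2442 * 9 * 0.167 = 3670.326 kJ/kg
LHV = 41595 - 3670.326 = 37924.67 kJ/kg


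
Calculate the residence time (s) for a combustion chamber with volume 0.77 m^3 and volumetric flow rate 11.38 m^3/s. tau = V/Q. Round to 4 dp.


tau = V / Q_flow
tau = 0.77 / 11.38 = 0.0677 s


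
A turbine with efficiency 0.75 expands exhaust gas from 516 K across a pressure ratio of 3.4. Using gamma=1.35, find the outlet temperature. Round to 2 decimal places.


T_out = T_in * (1 - eta * (1 - PR^(-(gamma-1)/gamma)))
Exponent = -(1.35-1)/1.35 = -0.25925926
PR^exp = 3.4^(-0.25925926) = 0.72813041
Factor = 1 - 0.75*(1 - 0.72813041) = 0.79609781
T_out = 516 * 0.79609781 = 410.79 K


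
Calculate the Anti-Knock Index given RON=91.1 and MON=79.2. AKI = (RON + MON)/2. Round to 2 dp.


AKI = (RON + MON) / 2
AKI = (91.1 + 79.2) / 2
AKI = 170.3 / 2 = 85.15


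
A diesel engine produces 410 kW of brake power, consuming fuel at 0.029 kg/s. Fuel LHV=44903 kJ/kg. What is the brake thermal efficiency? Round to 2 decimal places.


eta_BTE = (BP / (mf * LHV)) * 100
Denominator = 0.029 * 44903 = 1302.1870 kW
eta_BTE = (410 / 1302.1870) * 100 = 31.49%


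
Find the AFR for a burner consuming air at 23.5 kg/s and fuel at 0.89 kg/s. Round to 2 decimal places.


AFR = m_air / m_fuel
AFR = 23.5 / 0.89 = 26.40


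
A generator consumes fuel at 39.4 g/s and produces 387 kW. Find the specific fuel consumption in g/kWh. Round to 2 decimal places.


SFC = (mf / BP) * 3600
Rate = 39.4 / 387 = 0.101809 g/(s*kW)
SFC = 0.101809 * 3600 = 366.51 g/kWh


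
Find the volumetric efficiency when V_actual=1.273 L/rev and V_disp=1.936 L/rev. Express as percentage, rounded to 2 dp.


eta_v = (V_actual / V_disp) * 100
Ratio = 1.273 / 1.936 = 0.6575
eta_v = 0.6575 * 100 = 65.75%


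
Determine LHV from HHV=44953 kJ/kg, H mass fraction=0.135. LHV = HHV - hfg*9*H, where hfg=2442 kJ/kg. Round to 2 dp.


LHV = HHV - hfg * 9 * H
Water correction = 2442 * 9 * 0.135 = 2967.030 kJ/kg
LHV = 44953 - 2967.030 = 41985.97 kJ/kg


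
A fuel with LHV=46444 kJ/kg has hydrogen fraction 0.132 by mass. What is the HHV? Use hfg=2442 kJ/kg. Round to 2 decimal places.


HHV = LHV + hfg * 9 * H
Water addition = 2442 * 9 * 0.132 = 2901.096 kJ/kg
HHV = 46444 + 2901.096 = 49345.10 kJ/kg


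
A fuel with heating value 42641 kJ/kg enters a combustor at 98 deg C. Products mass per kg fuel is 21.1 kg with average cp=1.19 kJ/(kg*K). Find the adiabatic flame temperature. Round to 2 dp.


T_ad = T_in + Hc / (m_p * cp)
Denominator = 21.1 * 1.19 = 25.1090
Temperature rise = 42641 / 25.1090 = 1698.24 K
T_ad = 98 + 1698.24 = 1796.24 deg C


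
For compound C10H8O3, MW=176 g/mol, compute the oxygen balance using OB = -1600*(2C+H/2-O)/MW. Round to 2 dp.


OB = -1600 * (2C + H/2 - O) / MW
Inner = 2*10 + 8/2 - 3 = 21.00
OB = -1600 * 21.00 / 176 = -190.91%


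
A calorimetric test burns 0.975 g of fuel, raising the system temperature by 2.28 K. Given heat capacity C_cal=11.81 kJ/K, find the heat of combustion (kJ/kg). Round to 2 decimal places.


Hc = C_cal * delta_T / m_fuel
Q_released = 11.81 * 2.28 = 26.9268 kJ
m_fuel = 0.975 g = 0.975/1000 kg = 0.000975 kg
Hc = 26.9268 / 0.000975 = 27617.23 kJ/kg


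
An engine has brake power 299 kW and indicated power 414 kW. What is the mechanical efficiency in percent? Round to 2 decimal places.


eta_mech = (BP / IP) * 100
Ratio = 299 / 414 = 0.7222
eta_mech = 0.7222 * 100 = 72.22%


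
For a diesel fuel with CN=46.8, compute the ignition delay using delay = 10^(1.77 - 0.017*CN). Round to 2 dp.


delay = 10^(1.77 - 0.017*CN)
Exponent = 1.77 - 0.017*46.8 = 0.9744
delay = 10^0.9744 = 9.43 ms


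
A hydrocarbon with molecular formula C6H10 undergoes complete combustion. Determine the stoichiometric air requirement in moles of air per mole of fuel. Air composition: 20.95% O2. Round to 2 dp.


Balanced combustion: C6H10 + 8.5 O2 -> 6 CO2 + 5 H2O
O2 needed = C + H/4 = 6 + 10/4 = 8.50 moles
Air moles = O2 / 0.2095 = 8.50 / 0.2095 = 40.57 moles air


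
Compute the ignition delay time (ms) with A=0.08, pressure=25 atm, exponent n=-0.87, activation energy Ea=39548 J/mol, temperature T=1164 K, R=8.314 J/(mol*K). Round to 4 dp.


tau = A * P^n * exp(Ea/(R*T))
P^n = 25^(-0.87) = 0.06078441
Ea/(R*T) = 39548/(8.314*1164) = 4.086594
exp(Ea/(R*T)) = 59.536782
tau = 0.08 * 0.06078441 * 59.536782 = 0.2895 ms


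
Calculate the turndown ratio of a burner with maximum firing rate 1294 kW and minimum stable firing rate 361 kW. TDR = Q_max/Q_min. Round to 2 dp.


TDR = Q_max / Q_min
TDR = 1294 / 361 = 3.58


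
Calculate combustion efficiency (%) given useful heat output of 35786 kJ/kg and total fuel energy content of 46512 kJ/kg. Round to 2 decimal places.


Efficiency = (Q_useful / Q_fuel) * 100
Efficiency = (35786 / 46512) * 100
Efficiency = 0.7694 * 100 = 76.94%


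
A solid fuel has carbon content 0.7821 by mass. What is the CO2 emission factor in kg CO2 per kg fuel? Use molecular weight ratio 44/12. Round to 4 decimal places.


EF = C_frac * (M_CO2 / M_C)
EF = 0.7821 * (44/12)
EF = 0.7821 * 3.666667 = 2.8677 kg_CO2/kg_fuel


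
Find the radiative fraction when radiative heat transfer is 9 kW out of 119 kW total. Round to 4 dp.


f_rad = Q_rad / Q_total
f_rad = 9 / 119 = 0.0756


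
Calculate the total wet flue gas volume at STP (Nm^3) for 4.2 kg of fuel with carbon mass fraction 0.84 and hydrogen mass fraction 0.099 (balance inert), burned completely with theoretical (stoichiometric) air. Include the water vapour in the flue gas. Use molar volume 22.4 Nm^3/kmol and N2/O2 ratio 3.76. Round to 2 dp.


Per kg fuel: CO2 = (C/12 kmol)*22.4 = (0.84/12)*22.4 = 1.56800 Nm^3
Per kg fuel: H2O = (H/2 kmol)*22.4 = (0.099/2)*22.4 = 1.10880 Nm^3
O2 needed per kg fuel = C/12 + H/4 = 0.84/12 + 0.099/4 = 0.09475000 kmol
Per kg fuel: N2 = O2*3.76*22.4 = 0.09475000*3.76*22.4 = 7.98022 Nm^3
Total per kg = 1.56800 + 1.10880 + 7.98022 = 10.65702 Nm^3
Total = 10.65702 * 4.2 = 44.76 Nm^3


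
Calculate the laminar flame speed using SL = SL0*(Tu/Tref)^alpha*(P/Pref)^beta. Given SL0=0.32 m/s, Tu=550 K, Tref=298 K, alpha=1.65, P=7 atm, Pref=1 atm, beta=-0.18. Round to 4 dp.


SL = SL0 * (Tu/Tref)^alpha * (P/Pref)^beta
T ratio = 550/298 = 1.84563758
(T ratio)^alpha = 1.84563758^1.65 = 2.748790
(P/Pref)^beta = 7^(-0.18) = 0.704502
SL = 0.32 * 2.748790 * 0.704502 = 0.6197 m/s


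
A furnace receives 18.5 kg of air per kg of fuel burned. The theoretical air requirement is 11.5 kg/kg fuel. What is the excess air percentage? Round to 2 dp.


Excess air = actual - stoichiometric = 18.5 - 11.5 = 7.00 kg/kg fuel
Excess air % = (excess / stoich) * 100 = (7.00 / 11.5) * 100 = 60.87%


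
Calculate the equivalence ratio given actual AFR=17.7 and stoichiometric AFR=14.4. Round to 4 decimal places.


phi = AFR_stoich / AFR_actual
phi = 14.4 / 17.7 = 0.8136


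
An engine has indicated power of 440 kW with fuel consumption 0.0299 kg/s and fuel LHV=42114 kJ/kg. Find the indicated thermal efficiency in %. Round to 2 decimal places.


eta_ith = (IP / (mf * LHV)) * 100
Denominator = 0.0299 * 42114 = 1259.2086 kW
eta_ith = (440 / 1259.2086) * 100 = 34.94%


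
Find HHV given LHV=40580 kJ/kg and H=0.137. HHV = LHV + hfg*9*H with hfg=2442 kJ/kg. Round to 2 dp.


HHV = LHV + hfg * 9 * H
Water addition = 2442 * 9 * 0.137 = 3010.986 kJ/kg
HHV = 40580 + 3010.986 = 43590.99 kJ/kg


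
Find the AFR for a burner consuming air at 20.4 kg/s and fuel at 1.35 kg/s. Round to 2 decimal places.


AFR = m_air / m_fuel
AFR = 20.4 / 1.35 = 15.11


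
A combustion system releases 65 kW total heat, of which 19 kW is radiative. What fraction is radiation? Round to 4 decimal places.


f_rad = Q_rad / Q_total
f_rad = 19 / 65 = 0.2923


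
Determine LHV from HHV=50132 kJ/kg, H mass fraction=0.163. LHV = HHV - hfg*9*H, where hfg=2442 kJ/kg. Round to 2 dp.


LHV = HHV - hfg * 9 * H
Water correction = 2442 * 9 * 0.163 = 3582.414 kJ/kg
LHV = 50132 - 3582.414 = 46549.59 kJ/kg


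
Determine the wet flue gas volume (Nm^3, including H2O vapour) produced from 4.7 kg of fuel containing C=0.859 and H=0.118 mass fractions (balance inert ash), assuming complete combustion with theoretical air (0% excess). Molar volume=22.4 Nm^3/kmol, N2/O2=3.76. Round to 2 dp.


Per kg fuel: CO2 = (C/12 kmol)*22.4 = (0.859/12)*22.4 = 1.60347 Nm^3
Per kg fuel: H2O = (H/2 kmol)*22.4 = (0.118/2)*22.4 = 1.32160 Nm^3
O2 needed per kg fuel = C/12 + H/4 = 0.859/12 + 0.118/4 = 0.10108333 kmol
Per kg fuel: N2 = O2*3.76*22.4 = 0.10108333*3.76*22.4 = 8.51364 Nm^3
Total per kg = 1.60347 + 1.32160 + 8.51364 = 11.43871 Nm^3
Total = 11.43871 * 4.7 = 53.76 Nm^3


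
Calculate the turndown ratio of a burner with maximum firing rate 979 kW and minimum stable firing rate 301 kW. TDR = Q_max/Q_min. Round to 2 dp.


TDR = Q_max / Q_min
TDR = 979 / 301 = 3.25


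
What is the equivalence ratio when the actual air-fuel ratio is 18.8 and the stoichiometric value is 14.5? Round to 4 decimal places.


phi = AFR_stoich / AFR_actual
phi = 14.5 / 18.8 = 0.7713


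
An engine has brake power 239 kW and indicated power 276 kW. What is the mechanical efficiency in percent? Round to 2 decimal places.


eta_mech = (BP / IP) * 100
Ratio = 239 / 276 = 0.8659
eta_mech = 0.8659 * 100 = 86.59%


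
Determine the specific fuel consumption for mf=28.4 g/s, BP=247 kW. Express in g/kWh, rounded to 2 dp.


SFC = (mf / BP) * 3600
Rate = 28.4 / 247 = 0.114980 g/(s*kW)
SFC = 0.114980 * 3600 = 413.93 g/kWh


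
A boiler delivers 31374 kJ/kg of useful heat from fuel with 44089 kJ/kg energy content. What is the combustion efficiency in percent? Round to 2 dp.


Efficiency = (Q_useful / Q_fuel) * 100
Efficiency = (31374 / 44089) * 100
Efficiency = 0.7116 * 100 = 71.16%


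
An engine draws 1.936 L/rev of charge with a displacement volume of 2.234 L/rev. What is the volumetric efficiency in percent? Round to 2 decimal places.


eta_v = (V_actual / V_disp) * 100
Ratio = 1.936 / 2.234 = 0.8666
eta_v = 0.8666 * 100 = 86.66%


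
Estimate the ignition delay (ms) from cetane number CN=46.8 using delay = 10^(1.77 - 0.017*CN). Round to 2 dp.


delay = 10^(1.77 - 0.017*CN)
Exponent = 1.77 - 0.017*46.8 = 0.9744
delay = 10^0.9744 = 9.43 ms


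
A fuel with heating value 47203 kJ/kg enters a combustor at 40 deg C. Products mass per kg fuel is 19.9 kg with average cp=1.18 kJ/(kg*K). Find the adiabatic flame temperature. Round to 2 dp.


T_ad = T_in + Hc / (m_p * cp)
Denominator = 19.9 * 1.18 = 23.4820
Temperature rise = 47203 / 23.4820 = 2010.18 K
T_ad = 40 + 2010.18 = 2050.18 deg C


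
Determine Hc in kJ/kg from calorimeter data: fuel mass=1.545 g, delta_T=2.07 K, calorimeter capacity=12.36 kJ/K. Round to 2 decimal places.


Hc = C_cal * delta_T / m_fuel
Q_released = 12.36 * 2.07 = 25.5852 kJ
m_fuel = 1.545 g = 1.545/1000 kg = 0.001545 kg
Hc = 25.5852 / 0.001545 = 16560.00 kJ/kg


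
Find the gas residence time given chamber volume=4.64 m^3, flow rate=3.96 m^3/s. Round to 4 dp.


tau = V / Q_flow
tau = 4.64 / 3.96 = 1.1717 s


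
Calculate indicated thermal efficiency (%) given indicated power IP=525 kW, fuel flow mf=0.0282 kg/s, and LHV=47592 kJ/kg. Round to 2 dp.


eta_ith = (IP / (mf * LHV)) * 100
Denominator = 0.0282 * 47592 = 1342.0944 kW
eta_ith = (525 / 1342.0944) * 100 = 39.12%


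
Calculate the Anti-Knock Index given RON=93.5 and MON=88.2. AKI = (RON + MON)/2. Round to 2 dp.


AKI = (RON + MON) / 2
AKI = (93.5 + 88.2) / 2
AKI = 181.7 / 2 = 90.85


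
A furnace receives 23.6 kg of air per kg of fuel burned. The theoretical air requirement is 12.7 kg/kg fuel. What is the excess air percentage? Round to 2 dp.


Excess air = actual - stoichiometric = 23.6 - 12.7 = 10.90 kg/kg fuel
Excess air % = (excess / stoich) * 100 = (10.90 / 12.7) * 100 = 85.83%


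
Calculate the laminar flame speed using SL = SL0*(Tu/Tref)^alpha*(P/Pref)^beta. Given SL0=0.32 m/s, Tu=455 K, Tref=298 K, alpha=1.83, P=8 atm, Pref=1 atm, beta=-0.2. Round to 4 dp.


SL = SL0 * (Tu/Tref)^alpha * (P/Pref)^beta
T ratio = 455/298 = 1.52684564
(T ratio)^alpha = 1.52684564^1.83 = 2.169427
(P/Pref)^beta = 8^(-0.2) = 0.659754
SL = 0.32 * 2.169427 * 0.659754 = 0.4580 m/s


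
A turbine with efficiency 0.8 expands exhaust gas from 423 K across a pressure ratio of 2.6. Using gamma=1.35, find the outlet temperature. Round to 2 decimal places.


T_out = T_in * (1 - eta * (1 - PR^(-(gamma-1)/gamma)))
Exponent = -(1.35-1)/1.35 = -0.25925926
PR^exp = 2.6^(-0.25925926) = 0.78057442
Factor = 1 - 0.8*(1 - 0.78057442) = 0.82445954
T_out = 423 * 0.82445954 = 348.75 K


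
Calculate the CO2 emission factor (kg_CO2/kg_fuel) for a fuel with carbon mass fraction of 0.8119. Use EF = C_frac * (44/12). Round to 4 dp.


EF = C_frac * (M_CO2 / M_C)
EF = 0.8119 * (44/12)
EF = 0.8119 * 3.666667 = 2.9770 kg_CO2/kg_fuel


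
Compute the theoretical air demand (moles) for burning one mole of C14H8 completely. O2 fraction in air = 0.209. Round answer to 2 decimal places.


Balanced combustion: C14H8 + 16 O2 -> 14 CO2 + 4 H2O
O2 needed = C + H/4 = 14 + 8/4 = 16.00 moles
Air moles = O2 / 0.209 = 16.00 / 0.209 = 76.56 moles air


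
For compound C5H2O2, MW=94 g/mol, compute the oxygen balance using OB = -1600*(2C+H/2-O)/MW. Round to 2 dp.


OB = -1600 * (2C + H/2 - O) / MW
Inner = 2*5 + 2/2 - 2 = 9.00
OB = -1600 * 9.00 / 94 = -153.19%


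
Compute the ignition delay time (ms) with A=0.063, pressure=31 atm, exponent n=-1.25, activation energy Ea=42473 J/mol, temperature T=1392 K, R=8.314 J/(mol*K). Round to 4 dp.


tau = A * P^n * exp(Ea/(R*T))
P^n = 31^(-1.25) = 0.01367092
Ea/(R*T) = 42473/(8.314*1392) = 3.669980
exp(Ea/(R*T)) = 39.251116
tau = 0.063 * 0.01367092 * 39.251116 = 0.0338 ms


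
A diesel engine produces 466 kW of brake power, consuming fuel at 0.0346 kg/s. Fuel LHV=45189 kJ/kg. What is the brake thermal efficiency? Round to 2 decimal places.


eta_BTE = (BP / (mf * LHV)) * 100
Denominator = 0.0346 * 45189 = 1563.5394 kW
eta_BTE = (466 / 1563.5394) * 100 = 29.80%


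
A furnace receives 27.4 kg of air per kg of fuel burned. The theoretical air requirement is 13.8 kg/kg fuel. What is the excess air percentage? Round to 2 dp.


Excess air = actual - stoichiometric = 27.4 - 13.8 = 13.60 kg/kg fuel
Excess air % = (excess / stoich) * 100 = (13.60 / 13.8) * 100 = 98.55%


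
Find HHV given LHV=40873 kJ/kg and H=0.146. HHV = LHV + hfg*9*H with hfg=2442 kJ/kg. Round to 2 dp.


HHV = LHV + hfg * 9 * H
Water addition = 2442 * 9 * 0.146 = 3208.788 kJ/kg
HHV = 40873 + 3208.788 = 44081.79 kJ/kg


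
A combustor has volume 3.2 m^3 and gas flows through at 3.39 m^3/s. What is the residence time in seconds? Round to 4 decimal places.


tau = V / Q_flow
tau = 3.2 / 3.39 = 0.9440 s


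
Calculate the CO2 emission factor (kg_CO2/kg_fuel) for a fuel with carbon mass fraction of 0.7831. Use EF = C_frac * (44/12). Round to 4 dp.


EF = C_frac * (M_CO2 / M_C)
EF = 0.7831 * (44/12)
EF = 0.7831 * 3.666667 = 2.8714 kg_CO2/kg_fuel
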